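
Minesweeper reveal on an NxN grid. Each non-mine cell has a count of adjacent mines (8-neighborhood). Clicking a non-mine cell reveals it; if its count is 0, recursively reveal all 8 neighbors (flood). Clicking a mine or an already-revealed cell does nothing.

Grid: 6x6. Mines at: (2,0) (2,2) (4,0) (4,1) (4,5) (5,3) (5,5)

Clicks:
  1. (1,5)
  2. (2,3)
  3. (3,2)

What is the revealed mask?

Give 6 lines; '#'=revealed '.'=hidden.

Answer: ######
######
...###
..####
......
......

Derivation:
Click 1 (1,5) count=0: revealed 18 new [(0,0) (0,1) (0,2) (0,3) (0,4) (0,5) (1,0) (1,1) (1,2) (1,3) (1,4) (1,5) (2,3) (2,4) (2,5) (3,3) (3,4) (3,5)] -> total=18
Click 2 (2,3) count=1: revealed 0 new [(none)] -> total=18
Click 3 (3,2) count=2: revealed 1 new [(3,2)] -> total=19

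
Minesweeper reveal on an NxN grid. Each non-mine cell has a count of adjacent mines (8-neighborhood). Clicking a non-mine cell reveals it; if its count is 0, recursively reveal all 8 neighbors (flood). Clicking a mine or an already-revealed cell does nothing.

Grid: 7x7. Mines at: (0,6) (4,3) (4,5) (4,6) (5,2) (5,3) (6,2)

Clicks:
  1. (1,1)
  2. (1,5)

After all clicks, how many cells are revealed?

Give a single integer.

Answer: 34

Derivation:
Click 1 (1,1) count=0: revealed 34 new [(0,0) (0,1) (0,2) (0,3) (0,4) (0,5) (1,0) (1,1) (1,2) (1,3) (1,4) (1,5) (1,6) (2,0) (2,1) (2,2) (2,3) (2,4) (2,5) (2,6) (3,0) (3,1) (3,2) (3,3) (3,4) (3,5) (3,6) (4,0) (4,1) (4,2) (5,0) (5,1) (6,0) (6,1)] -> total=34
Click 2 (1,5) count=1: revealed 0 new [(none)] -> total=34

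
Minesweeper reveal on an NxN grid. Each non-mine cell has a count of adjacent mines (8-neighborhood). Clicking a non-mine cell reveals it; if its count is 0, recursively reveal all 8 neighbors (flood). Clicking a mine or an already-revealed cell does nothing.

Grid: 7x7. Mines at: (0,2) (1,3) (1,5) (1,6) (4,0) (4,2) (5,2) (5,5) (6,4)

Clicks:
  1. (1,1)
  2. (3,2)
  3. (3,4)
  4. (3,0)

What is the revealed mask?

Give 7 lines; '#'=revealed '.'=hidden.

Click 1 (1,1) count=1: revealed 1 new [(1,1)] -> total=1
Click 2 (3,2) count=1: revealed 1 new [(3,2)] -> total=2
Click 3 (3,4) count=0: revealed 12 new [(2,3) (2,4) (2,5) (2,6) (3,3) (3,4) (3,5) (3,6) (4,3) (4,4) (4,5) (4,6)] -> total=14
Click 4 (3,0) count=1: revealed 1 new [(3,0)] -> total=15

Answer: .......
.#.....
...####
#.#####
...####
.......
.......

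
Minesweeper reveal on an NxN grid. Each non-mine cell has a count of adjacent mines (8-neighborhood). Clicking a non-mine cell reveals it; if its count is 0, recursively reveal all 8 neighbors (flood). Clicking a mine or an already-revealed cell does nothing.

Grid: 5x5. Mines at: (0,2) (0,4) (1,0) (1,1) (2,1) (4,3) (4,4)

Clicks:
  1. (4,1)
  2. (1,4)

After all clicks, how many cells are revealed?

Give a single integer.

Click 1 (4,1) count=0: revealed 6 new [(3,0) (3,1) (3,2) (4,0) (4,1) (4,2)] -> total=6
Click 2 (1,4) count=1: revealed 1 new [(1,4)] -> total=7

Answer: 7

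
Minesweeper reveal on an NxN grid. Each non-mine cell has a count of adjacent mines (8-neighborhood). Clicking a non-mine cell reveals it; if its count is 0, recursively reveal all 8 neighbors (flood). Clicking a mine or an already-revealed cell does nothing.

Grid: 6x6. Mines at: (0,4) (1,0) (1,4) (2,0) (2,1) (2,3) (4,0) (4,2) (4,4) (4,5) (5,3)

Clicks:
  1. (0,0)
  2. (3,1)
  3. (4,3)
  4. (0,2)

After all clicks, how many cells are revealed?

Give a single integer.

Answer: 9

Derivation:
Click 1 (0,0) count=1: revealed 1 new [(0,0)] -> total=1
Click 2 (3,1) count=4: revealed 1 new [(3,1)] -> total=2
Click 3 (4,3) count=3: revealed 1 new [(4,3)] -> total=3
Click 4 (0,2) count=0: revealed 6 new [(0,1) (0,2) (0,3) (1,1) (1,2) (1,3)] -> total=9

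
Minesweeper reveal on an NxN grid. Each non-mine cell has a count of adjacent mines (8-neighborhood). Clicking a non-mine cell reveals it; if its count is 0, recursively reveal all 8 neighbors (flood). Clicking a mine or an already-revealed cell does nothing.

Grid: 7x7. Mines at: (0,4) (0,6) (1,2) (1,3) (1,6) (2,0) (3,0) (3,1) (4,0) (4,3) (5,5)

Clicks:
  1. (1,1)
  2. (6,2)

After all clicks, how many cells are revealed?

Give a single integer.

Answer: 11

Derivation:
Click 1 (1,1) count=2: revealed 1 new [(1,1)] -> total=1
Click 2 (6,2) count=0: revealed 10 new [(5,0) (5,1) (5,2) (5,3) (5,4) (6,0) (6,1) (6,2) (6,3) (6,4)] -> total=11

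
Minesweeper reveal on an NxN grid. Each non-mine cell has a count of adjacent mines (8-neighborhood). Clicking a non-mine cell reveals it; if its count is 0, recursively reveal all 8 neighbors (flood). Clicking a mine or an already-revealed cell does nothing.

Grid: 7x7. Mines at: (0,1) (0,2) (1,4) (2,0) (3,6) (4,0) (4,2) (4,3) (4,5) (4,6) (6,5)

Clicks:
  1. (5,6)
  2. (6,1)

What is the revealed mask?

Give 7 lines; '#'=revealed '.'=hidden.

Answer: .......
.......
.......
.......
.......
#####.#
#####..

Derivation:
Click 1 (5,6) count=3: revealed 1 new [(5,6)] -> total=1
Click 2 (6,1) count=0: revealed 10 new [(5,0) (5,1) (5,2) (5,3) (5,4) (6,0) (6,1) (6,2) (6,3) (6,4)] -> total=11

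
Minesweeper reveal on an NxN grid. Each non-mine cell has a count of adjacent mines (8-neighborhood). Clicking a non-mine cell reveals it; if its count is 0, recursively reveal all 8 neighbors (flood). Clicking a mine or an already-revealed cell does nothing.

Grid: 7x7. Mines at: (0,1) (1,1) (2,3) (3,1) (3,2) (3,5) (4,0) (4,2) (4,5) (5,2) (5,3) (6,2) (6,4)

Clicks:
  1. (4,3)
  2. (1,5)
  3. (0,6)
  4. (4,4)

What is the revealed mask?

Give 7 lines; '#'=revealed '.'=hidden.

Click 1 (4,3) count=4: revealed 1 new [(4,3)] -> total=1
Click 2 (1,5) count=0: revealed 13 new [(0,2) (0,3) (0,4) (0,5) (0,6) (1,2) (1,3) (1,4) (1,5) (1,6) (2,4) (2,5) (2,6)] -> total=14
Click 3 (0,6) count=0: revealed 0 new [(none)] -> total=14
Click 4 (4,4) count=3: revealed 1 new [(4,4)] -> total=15

Answer: ..#####
..#####
....###
.......
...##..
.......
.......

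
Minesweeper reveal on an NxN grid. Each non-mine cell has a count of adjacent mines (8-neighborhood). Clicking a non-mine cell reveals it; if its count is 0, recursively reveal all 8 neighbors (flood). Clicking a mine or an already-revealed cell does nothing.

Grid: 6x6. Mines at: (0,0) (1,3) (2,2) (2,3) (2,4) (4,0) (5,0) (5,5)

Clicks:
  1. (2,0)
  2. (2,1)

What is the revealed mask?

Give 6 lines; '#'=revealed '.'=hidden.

Click 1 (2,0) count=0: revealed 6 new [(1,0) (1,1) (2,0) (2,1) (3,0) (3,1)] -> total=6
Click 2 (2,1) count=1: revealed 0 new [(none)] -> total=6

Answer: ......
##....
##....
##....
......
......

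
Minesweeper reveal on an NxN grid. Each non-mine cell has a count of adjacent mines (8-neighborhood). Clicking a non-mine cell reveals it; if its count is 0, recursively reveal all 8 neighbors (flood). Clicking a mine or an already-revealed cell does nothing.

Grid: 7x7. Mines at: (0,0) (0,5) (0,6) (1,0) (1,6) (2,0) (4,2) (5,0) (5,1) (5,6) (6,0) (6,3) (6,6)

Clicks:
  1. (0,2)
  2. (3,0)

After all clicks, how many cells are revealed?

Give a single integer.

Click 1 (0,2) count=0: revealed 28 new [(0,1) (0,2) (0,3) (0,4) (1,1) (1,2) (1,3) (1,4) (1,5) (2,1) (2,2) (2,3) (2,4) (2,5) (2,6) (3,1) (3,2) (3,3) (3,4) (3,5) (3,6) (4,3) (4,4) (4,5) (4,6) (5,3) (5,4) (5,5)] -> total=28
Click 2 (3,0) count=1: revealed 1 new [(3,0)] -> total=29

Answer: 29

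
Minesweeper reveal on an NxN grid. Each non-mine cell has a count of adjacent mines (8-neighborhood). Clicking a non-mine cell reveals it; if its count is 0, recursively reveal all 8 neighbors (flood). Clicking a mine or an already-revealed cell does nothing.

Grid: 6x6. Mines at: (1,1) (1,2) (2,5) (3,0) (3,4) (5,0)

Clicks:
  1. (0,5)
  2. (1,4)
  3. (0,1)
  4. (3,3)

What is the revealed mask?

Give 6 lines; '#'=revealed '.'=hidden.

Answer: .#.###
...###
......
...#..
......
......

Derivation:
Click 1 (0,5) count=0: revealed 6 new [(0,3) (0,4) (0,5) (1,3) (1,4) (1,5)] -> total=6
Click 2 (1,4) count=1: revealed 0 new [(none)] -> total=6
Click 3 (0,1) count=2: revealed 1 new [(0,1)] -> total=7
Click 4 (3,3) count=1: revealed 1 new [(3,3)] -> total=8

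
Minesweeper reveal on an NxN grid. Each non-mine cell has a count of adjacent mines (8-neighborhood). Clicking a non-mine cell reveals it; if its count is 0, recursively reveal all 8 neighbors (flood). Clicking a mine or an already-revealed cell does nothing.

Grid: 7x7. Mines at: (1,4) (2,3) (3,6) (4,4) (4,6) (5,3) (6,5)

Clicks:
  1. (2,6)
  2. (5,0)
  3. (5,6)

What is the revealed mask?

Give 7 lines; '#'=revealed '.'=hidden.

Answer: ####...
####...
###...#
###....
###....
###...#
###....

Derivation:
Click 1 (2,6) count=1: revealed 1 new [(2,6)] -> total=1
Click 2 (5,0) count=0: revealed 23 new [(0,0) (0,1) (0,2) (0,3) (1,0) (1,1) (1,2) (1,3) (2,0) (2,1) (2,2) (3,0) (3,1) (3,2) (4,0) (4,1) (4,2) (5,0) (5,1) (5,2) (6,0) (6,1) (6,2)] -> total=24
Click 3 (5,6) count=2: revealed 1 new [(5,6)] -> total=25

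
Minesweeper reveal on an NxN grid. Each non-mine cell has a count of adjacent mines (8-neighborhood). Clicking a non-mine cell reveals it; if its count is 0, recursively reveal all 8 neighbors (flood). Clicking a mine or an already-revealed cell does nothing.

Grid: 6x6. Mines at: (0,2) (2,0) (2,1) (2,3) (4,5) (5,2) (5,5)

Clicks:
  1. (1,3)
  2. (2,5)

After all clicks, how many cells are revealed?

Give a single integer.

Click 1 (1,3) count=2: revealed 1 new [(1,3)] -> total=1
Click 2 (2,5) count=0: revealed 9 new [(0,3) (0,4) (0,5) (1,4) (1,5) (2,4) (2,5) (3,4) (3,5)] -> total=10

Answer: 10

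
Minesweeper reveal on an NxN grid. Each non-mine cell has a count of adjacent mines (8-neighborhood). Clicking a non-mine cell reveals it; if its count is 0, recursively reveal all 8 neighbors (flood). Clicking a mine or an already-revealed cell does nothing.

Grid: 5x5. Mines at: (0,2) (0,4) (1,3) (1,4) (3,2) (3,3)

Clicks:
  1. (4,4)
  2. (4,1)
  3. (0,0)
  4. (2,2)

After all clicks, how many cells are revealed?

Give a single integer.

Answer: 12

Derivation:
Click 1 (4,4) count=1: revealed 1 new [(4,4)] -> total=1
Click 2 (4,1) count=1: revealed 1 new [(4,1)] -> total=2
Click 3 (0,0) count=0: revealed 9 new [(0,0) (0,1) (1,0) (1,1) (2,0) (2,1) (3,0) (3,1) (4,0)] -> total=11
Click 4 (2,2) count=3: revealed 1 new [(2,2)] -> total=12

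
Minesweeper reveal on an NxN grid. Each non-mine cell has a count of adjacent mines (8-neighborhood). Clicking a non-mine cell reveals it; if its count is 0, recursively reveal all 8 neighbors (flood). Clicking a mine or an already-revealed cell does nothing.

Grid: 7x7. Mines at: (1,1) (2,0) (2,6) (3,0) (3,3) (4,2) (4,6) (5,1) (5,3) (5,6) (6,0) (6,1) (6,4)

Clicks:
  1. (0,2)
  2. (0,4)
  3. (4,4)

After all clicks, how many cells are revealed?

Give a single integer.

Answer: 15

Derivation:
Click 1 (0,2) count=1: revealed 1 new [(0,2)] -> total=1
Click 2 (0,4) count=0: revealed 13 new [(0,3) (0,4) (0,5) (0,6) (1,2) (1,3) (1,4) (1,5) (1,6) (2,2) (2,3) (2,4) (2,5)] -> total=14
Click 3 (4,4) count=2: revealed 1 new [(4,4)] -> total=15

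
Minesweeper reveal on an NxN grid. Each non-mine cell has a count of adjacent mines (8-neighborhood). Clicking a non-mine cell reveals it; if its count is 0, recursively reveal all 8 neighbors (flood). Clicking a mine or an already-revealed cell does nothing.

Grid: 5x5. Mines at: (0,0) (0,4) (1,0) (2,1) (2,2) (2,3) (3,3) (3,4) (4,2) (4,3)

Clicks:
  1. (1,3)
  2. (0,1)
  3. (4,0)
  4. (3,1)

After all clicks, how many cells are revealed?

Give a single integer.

Answer: 6

Derivation:
Click 1 (1,3) count=3: revealed 1 new [(1,3)] -> total=1
Click 2 (0,1) count=2: revealed 1 new [(0,1)] -> total=2
Click 3 (4,0) count=0: revealed 4 new [(3,0) (3,1) (4,0) (4,1)] -> total=6
Click 4 (3,1) count=3: revealed 0 new [(none)] -> total=6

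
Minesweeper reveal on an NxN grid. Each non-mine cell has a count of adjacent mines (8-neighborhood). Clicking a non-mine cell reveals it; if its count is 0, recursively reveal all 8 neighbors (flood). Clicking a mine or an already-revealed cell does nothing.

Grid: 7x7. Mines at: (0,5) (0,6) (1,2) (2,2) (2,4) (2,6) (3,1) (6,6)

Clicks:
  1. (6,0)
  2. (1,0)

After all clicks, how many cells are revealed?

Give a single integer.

Answer: 31

Derivation:
Click 1 (6,0) count=0: revealed 25 new [(3,2) (3,3) (3,4) (3,5) (3,6) (4,0) (4,1) (4,2) (4,3) (4,4) (4,5) (4,6) (5,0) (5,1) (5,2) (5,3) (5,4) (5,5) (5,6) (6,0) (6,1) (6,2) (6,3) (6,4) (6,5)] -> total=25
Click 2 (1,0) count=0: revealed 6 new [(0,0) (0,1) (1,0) (1,1) (2,0) (2,1)] -> total=31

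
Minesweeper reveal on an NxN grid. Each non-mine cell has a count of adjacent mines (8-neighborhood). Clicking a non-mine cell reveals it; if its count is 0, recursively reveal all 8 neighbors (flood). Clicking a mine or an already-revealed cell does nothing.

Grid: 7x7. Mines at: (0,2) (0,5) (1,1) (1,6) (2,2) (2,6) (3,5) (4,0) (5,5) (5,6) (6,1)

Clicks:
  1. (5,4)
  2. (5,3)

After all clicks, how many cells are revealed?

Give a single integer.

Answer: 15

Derivation:
Click 1 (5,4) count=1: revealed 1 new [(5,4)] -> total=1
Click 2 (5,3) count=0: revealed 14 new [(3,1) (3,2) (3,3) (3,4) (4,1) (4,2) (4,3) (4,4) (5,1) (5,2) (5,3) (6,2) (6,3) (6,4)] -> total=15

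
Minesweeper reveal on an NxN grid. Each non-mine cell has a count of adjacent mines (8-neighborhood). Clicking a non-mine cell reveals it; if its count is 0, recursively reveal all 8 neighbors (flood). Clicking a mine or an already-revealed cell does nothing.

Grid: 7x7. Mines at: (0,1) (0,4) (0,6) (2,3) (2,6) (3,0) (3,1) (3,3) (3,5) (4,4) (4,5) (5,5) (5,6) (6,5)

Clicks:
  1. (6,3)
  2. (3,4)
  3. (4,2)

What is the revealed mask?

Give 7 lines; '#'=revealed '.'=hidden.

Click 1 (6,3) count=0: revealed 14 new [(4,0) (4,1) (4,2) (4,3) (5,0) (5,1) (5,2) (5,3) (5,4) (6,0) (6,1) (6,2) (6,3) (6,4)] -> total=14
Click 2 (3,4) count=5: revealed 1 new [(3,4)] -> total=15
Click 3 (4,2) count=2: revealed 0 new [(none)] -> total=15

Answer: .......
.......
.......
....#..
####...
#####..
#####..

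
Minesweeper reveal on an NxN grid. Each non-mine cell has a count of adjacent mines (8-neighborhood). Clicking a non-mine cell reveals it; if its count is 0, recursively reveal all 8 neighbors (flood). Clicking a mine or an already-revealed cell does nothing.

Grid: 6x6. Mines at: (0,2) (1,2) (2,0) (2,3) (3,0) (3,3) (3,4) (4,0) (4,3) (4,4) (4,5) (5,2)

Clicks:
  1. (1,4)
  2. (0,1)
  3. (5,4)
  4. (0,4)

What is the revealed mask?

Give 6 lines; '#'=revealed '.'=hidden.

Answer: .#.###
...###
....##
......
......
....#.

Derivation:
Click 1 (1,4) count=1: revealed 1 new [(1,4)] -> total=1
Click 2 (0,1) count=2: revealed 1 new [(0,1)] -> total=2
Click 3 (5,4) count=3: revealed 1 new [(5,4)] -> total=3
Click 4 (0,4) count=0: revealed 7 new [(0,3) (0,4) (0,5) (1,3) (1,5) (2,4) (2,5)] -> total=10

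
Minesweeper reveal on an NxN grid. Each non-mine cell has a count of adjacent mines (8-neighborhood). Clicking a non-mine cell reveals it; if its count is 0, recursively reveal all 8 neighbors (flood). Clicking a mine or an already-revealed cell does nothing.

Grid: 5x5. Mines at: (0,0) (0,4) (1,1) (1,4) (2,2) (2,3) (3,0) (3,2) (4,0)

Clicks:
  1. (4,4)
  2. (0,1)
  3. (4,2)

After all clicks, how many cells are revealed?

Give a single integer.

Answer: 6

Derivation:
Click 1 (4,4) count=0: revealed 4 new [(3,3) (3,4) (4,3) (4,4)] -> total=4
Click 2 (0,1) count=2: revealed 1 new [(0,1)] -> total=5
Click 3 (4,2) count=1: revealed 1 new [(4,2)] -> total=6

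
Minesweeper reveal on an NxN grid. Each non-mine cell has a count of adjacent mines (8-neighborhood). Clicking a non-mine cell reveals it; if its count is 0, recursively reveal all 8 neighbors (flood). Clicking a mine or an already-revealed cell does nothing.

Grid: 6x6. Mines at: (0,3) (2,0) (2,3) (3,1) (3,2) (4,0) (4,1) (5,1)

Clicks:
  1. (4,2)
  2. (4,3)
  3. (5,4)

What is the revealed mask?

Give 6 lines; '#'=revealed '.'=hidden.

Answer: ....##
....##
....##
...###
..####
..####

Derivation:
Click 1 (4,2) count=4: revealed 1 new [(4,2)] -> total=1
Click 2 (4,3) count=1: revealed 1 new [(4,3)] -> total=2
Click 3 (5,4) count=0: revealed 15 new [(0,4) (0,5) (1,4) (1,5) (2,4) (2,5) (3,3) (3,4) (3,5) (4,4) (4,5) (5,2) (5,3) (5,4) (5,5)] -> total=17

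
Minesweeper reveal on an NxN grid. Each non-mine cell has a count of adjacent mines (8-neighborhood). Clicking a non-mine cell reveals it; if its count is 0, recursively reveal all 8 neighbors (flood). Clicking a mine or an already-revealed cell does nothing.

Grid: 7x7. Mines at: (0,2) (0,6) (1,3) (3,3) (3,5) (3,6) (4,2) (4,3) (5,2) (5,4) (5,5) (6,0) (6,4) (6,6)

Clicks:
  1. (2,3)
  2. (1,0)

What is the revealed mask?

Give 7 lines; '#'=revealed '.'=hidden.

Answer: ##.....
###....
####...
###....
##.....
##.....
.......

Derivation:
Click 1 (2,3) count=2: revealed 1 new [(2,3)] -> total=1
Click 2 (1,0) count=0: revealed 15 new [(0,0) (0,1) (1,0) (1,1) (1,2) (2,0) (2,1) (2,2) (3,0) (3,1) (3,2) (4,0) (4,1) (5,0) (5,1)] -> total=16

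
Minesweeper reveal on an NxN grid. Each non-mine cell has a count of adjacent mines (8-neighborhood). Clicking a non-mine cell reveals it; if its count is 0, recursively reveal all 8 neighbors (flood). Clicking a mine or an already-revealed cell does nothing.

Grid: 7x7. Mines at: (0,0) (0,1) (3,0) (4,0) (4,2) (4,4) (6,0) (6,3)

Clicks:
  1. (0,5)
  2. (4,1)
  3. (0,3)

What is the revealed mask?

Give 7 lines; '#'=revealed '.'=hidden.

Click 1 (0,5) count=0: revealed 31 new [(0,2) (0,3) (0,4) (0,5) (0,6) (1,1) (1,2) (1,3) (1,4) (1,5) (1,6) (2,1) (2,2) (2,3) (2,4) (2,5) (2,6) (3,1) (3,2) (3,3) (3,4) (3,5) (3,6) (4,5) (4,6) (5,4) (5,5) (5,6) (6,4) (6,5) (6,6)] -> total=31
Click 2 (4,1) count=3: revealed 1 new [(4,1)] -> total=32
Click 3 (0,3) count=0: revealed 0 new [(none)] -> total=32

Answer: ..#####
.######
.######
.######
.#...##
....###
....###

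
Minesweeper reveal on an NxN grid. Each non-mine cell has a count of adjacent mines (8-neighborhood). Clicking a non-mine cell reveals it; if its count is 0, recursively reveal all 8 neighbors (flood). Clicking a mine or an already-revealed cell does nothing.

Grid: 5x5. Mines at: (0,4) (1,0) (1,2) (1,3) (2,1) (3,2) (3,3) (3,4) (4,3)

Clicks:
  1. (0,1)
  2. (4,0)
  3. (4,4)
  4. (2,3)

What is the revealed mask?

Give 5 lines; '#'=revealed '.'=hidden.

Click 1 (0,1) count=2: revealed 1 new [(0,1)] -> total=1
Click 2 (4,0) count=0: revealed 4 new [(3,0) (3,1) (4,0) (4,1)] -> total=5
Click 3 (4,4) count=3: revealed 1 new [(4,4)] -> total=6
Click 4 (2,3) count=5: revealed 1 new [(2,3)] -> total=7

Answer: .#...
.....
...#.
##...
##..#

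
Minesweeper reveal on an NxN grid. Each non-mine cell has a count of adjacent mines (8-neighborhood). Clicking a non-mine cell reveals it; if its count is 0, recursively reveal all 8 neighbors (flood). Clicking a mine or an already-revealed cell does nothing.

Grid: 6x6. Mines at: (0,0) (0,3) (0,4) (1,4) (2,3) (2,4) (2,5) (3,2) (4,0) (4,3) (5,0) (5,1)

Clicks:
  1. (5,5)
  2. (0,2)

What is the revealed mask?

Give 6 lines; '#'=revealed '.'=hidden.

Click 1 (5,5) count=0: revealed 6 new [(3,4) (3,5) (4,4) (4,5) (5,4) (5,5)] -> total=6
Click 2 (0,2) count=1: revealed 1 new [(0,2)] -> total=7

Answer: ..#...
......
......
....##
....##
....##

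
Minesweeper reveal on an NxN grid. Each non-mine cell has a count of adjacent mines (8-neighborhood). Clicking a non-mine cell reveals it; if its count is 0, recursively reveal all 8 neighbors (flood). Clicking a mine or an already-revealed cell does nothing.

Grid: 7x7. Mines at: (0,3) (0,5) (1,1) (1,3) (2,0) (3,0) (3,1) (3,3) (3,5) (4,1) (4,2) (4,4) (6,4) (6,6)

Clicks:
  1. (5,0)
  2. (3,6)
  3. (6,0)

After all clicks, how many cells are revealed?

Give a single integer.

Answer: 9

Derivation:
Click 1 (5,0) count=1: revealed 1 new [(5,0)] -> total=1
Click 2 (3,6) count=1: revealed 1 new [(3,6)] -> total=2
Click 3 (6,0) count=0: revealed 7 new [(5,1) (5,2) (5,3) (6,0) (6,1) (6,2) (6,3)] -> total=9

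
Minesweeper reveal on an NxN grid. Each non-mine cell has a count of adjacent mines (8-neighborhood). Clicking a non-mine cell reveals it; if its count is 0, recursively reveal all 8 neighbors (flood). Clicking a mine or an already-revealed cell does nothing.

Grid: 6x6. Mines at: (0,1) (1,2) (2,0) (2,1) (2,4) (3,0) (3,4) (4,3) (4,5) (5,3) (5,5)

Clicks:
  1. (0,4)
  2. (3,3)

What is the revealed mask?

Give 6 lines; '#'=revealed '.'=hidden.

Click 1 (0,4) count=0: revealed 6 new [(0,3) (0,4) (0,5) (1,3) (1,4) (1,5)] -> total=6
Click 2 (3,3) count=3: revealed 1 new [(3,3)] -> total=7

Answer: ...###
...###
......
...#..
......
......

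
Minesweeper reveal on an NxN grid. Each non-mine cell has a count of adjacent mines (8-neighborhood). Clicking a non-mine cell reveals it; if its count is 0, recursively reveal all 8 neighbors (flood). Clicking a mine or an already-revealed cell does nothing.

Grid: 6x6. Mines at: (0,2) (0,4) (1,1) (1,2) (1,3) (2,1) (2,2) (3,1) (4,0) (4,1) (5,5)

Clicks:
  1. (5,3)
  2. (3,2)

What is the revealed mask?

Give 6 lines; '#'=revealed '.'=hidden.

Answer: ......
....##
...###
..####
..####
..###.

Derivation:
Click 1 (5,3) count=0: revealed 16 new [(1,4) (1,5) (2,3) (2,4) (2,5) (3,2) (3,3) (3,4) (3,5) (4,2) (4,3) (4,4) (4,5) (5,2) (5,3) (5,4)] -> total=16
Click 2 (3,2) count=4: revealed 0 new [(none)] -> total=16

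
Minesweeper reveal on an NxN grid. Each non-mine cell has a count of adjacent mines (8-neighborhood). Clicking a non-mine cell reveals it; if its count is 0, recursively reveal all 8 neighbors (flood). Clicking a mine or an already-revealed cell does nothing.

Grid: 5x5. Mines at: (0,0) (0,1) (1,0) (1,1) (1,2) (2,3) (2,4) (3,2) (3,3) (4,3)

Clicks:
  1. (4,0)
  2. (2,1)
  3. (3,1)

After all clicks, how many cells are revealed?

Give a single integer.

Click 1 (4,0) count=0: revealed 6 new [(2,0) (2,1) (3,0) (3,1) (4,0) (4,1)] -> total=6
Click 2 (2,1) count=4: revealed 0 new [(none)] -> total=6
Click 3 (3,1) count=1: revealed 0 new [(none)] -> total=6

Answer: 6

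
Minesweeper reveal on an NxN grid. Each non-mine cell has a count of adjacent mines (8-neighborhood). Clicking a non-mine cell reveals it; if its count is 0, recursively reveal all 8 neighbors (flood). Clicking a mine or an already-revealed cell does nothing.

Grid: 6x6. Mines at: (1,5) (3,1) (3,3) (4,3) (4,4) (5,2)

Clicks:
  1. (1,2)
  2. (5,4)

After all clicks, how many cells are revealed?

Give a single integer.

Click 1 (1,2) count=0: revealed 15 new [(0,0) (0,1) (0,2) (0,3) (0,4) (1,0) (1,1) (1,2) (1,3) (1,4) (2,0) (2,1) (2,2) (2,3) (2,4)] -> total=15
Click 2 (5,4) count=2: revealed 1 new [(5,4)] -> total=16

Answer: 16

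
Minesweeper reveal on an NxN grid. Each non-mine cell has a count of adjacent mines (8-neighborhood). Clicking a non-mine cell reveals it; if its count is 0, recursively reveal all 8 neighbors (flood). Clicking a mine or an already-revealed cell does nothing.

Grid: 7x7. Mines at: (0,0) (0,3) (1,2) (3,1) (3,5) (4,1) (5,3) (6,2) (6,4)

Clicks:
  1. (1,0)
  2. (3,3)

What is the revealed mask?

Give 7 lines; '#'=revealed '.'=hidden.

Click 1 (1,0) count=1: revealed 1 new [(1,0)] -> total=1
Click 2 (3,3) count=0: revealed 9 new [(2,2) (2,3) (2,4) (3,2) (3,3) (3,4) (4,2) (4,3) (4,4)] -> total=10

Answer: .......
#......
..###..
..###..
..###..
.......
.......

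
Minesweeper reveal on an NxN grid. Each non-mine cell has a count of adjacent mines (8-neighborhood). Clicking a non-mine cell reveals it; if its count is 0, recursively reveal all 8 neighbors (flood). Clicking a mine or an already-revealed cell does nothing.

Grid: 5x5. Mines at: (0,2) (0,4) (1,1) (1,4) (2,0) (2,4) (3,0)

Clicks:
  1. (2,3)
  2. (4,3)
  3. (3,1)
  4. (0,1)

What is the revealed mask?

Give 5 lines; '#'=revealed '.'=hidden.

Click 1 (2,3) count=2: revealed 1 new [(2,3)] -> total=1
Click 2 (4,3) count=0: revealed 10 new [(2,1) (2,2) (3,1) (3,2) (3,3) (3,4) (4,1) (4,2) (4,3) (4,4)] -> total=11
Click 3 (3,1) count=2: revealed 0 new [(none)] -> total=11
Click 4 (0,1) count=2: revealed 1 new [(0,1)] -> total=12

Answer: .#...
.....
.###.
.####
.####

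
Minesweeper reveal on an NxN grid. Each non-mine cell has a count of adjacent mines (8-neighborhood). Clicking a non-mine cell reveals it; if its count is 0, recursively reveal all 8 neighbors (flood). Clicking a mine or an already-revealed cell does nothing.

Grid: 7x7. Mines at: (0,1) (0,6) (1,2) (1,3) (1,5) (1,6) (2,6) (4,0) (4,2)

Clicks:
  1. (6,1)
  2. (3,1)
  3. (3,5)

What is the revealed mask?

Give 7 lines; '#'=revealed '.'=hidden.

Answer: .......
.......
...###.
.#.####
...####
#######
#######

Derivation:
Click 1 (6,1) count=0: revealed 25 new [(2,3) (2,4) (2,5) (3,3) (3,4) (3,5) (3,6) (4,3) (4,4) (4,5) (4,6) (5,0) (5,1) (5,2) (5,3) (5,4) (5,5) (5,6) (6,0) (6,1) (6,2) (6,3) (6,4) (6,5) (6,6)] -> total=25
Click 2 (3,1) count=2: revealed 1 new [(3,1)] -> total=26
Click 3 (3,5) count=1: revealed 0 new [(none)] -> total=26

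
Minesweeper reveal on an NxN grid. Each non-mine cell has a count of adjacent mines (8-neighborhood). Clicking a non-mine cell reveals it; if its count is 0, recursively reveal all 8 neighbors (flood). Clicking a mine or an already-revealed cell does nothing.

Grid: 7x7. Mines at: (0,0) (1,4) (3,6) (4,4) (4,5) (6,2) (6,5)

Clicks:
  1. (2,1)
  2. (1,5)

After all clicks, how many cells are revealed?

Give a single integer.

Answer: 26

Derivation:
Click 1 (2,1) count=0: revealed 25 new [(0,1) (0,2) (0,3) (1,0) (1,1) (1,2) (1,3) (2,0) (2,1) (2,2) (2,3) (3,0) (3,1) (3,2) (3,3) (4,0) (4,1) (4,2) (4,3) (5,0) (5,1) (5,2) (5,3) (6,0) (6,1)] -> total=25
Click 2 (1,5) count=1: revealed 1 new [(1,5)] -> total=26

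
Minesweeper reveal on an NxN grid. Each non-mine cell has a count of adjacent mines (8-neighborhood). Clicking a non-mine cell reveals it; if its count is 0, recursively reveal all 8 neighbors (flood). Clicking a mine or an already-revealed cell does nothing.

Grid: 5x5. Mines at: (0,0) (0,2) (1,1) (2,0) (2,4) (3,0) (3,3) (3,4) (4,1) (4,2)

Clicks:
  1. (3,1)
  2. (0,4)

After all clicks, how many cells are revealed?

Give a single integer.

Click 1 (3,1) count=4: revealed 1 new [(3,1)] -> total=1
Click 2 (0,4) count=0: revealed 4 new [(0,3) (0,4) (1,3) (1,4)] -> total=5

Answer: 5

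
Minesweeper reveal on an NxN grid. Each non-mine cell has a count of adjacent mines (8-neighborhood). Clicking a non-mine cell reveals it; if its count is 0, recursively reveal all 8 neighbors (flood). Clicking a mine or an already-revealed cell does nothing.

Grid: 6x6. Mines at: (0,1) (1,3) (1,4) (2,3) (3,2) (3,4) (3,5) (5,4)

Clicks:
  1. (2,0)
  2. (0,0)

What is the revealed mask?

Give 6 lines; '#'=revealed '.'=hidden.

Answer: #.....
##....
##....
##....
####..
####..

Derivation:
Click 1 (2,0) count=0: revealed 14 new [(1,0) (1,1) (2,0) (2,1) (3,0) (3,1) (4,0) (4,1) (4,2) (4,3) (5,0) (5,1) (5,2) (5,3)] -> total=14
Click 2 (0,0) count=1: revealed 1 new [(0,0)] -> total=15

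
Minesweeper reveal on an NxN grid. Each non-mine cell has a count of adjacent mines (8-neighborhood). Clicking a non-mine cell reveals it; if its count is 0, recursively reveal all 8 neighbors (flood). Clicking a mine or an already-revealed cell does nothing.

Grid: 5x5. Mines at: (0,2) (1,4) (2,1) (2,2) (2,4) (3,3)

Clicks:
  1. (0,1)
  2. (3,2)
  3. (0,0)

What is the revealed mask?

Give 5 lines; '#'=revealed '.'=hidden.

Answer: ##...
##...
.....
..#..
.....

Derivation:
Click 1 (0,1) count=1: revealed 1 new [(0,1)] -> total=1
Click 2 (3,2) count=3: revealed 1 new [(3,2)] -> total=2
Click 3 (0,0) count=0: revealed 3 new [(0,0) (1,0) (1,1)] -> total=5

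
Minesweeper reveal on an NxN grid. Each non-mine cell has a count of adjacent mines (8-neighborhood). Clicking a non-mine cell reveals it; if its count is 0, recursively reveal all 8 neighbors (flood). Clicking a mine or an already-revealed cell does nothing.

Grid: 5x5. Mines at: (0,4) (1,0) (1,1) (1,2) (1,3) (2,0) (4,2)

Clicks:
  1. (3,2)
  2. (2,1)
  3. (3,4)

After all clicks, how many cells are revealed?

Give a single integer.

Answer: 8

Derivation:
Click 1 (3,2) count=1: revealed 1 new [(3,2)] -> total=1
Click 2 (2,1) count=4: revealed 1 new [(2,1)] -> total=2
Click 3 (3,4) count=0: revealed 6 new [(2,3) (2,4) (3,3) (3,4) (4,3) (4,4)] -> total=8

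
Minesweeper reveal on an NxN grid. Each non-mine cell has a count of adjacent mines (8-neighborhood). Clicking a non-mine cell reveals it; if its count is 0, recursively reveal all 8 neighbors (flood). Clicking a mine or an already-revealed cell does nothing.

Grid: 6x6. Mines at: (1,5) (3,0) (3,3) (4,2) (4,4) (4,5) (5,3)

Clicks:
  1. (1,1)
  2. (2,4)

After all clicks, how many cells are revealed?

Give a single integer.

Click 1 (1,1) count=0: revealed 15 new [(0,0) (0,1) (0,2) (0,3) (0,4) (1,0) (1,1) (1,2) (1,3) (1,4) (2,0) (2,1) (2,2) (2,3) (2,4)] -> total=15
Click 2 (2,4) count=2: revealed 0 new [(none)] -> total=15

Answer: 15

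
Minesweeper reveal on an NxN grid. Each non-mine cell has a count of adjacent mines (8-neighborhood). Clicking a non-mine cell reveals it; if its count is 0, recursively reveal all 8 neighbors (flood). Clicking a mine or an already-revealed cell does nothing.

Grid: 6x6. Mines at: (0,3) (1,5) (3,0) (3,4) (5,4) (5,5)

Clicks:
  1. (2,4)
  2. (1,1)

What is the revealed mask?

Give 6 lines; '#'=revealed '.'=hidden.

Answer: ###...
####..
#####.
.###..
####..
####..

Derivation:
Click 1 (2,4) count=2: revealed 1 new [(2,4)] -> total=1
Click 2 (1,1) count=0: revealed 22 new [(0,0) (0,1) (0,2) (1,0) (1,1) (1,2) (1,3) (2,0) (2,1) (2,2) (2,3) (3,1) (3,2) (3,3) (4,0) (4,1) (4,2) (4,3) (5,0) (5,1) (5,2) (5,3)] -> total=23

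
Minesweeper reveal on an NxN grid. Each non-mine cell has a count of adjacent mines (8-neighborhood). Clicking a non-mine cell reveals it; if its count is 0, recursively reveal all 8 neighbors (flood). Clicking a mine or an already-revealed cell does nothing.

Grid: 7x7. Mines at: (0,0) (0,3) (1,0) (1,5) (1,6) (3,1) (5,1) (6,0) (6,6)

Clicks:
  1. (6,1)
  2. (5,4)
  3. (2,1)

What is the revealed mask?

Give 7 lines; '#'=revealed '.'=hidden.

Answer: .......
..###..
.######
..#####
..#####
..#####
.#####.

Derivation:
Click 1 (6,1) count=2: revealed 1 new [(6,1)] -> total=1
Click 2 (5,4) count=0: revealed 27 new [(1,2) (1,3) (1,4) (2,2) (2,3) (2,4) (2,5) (2,6) (3,2) (3,3) (3,4) (3,5) (3,6) (4,2) (4,3) (4,4) (4,5) (4,6) (5,2) (5,3) (5,4) (5,5) (5,6) (6,2) (6,3) (6,4) (6,5)] -> total=28
Click 3 (2,1) count=2: revealed 1 new [(2,1)] -> total=29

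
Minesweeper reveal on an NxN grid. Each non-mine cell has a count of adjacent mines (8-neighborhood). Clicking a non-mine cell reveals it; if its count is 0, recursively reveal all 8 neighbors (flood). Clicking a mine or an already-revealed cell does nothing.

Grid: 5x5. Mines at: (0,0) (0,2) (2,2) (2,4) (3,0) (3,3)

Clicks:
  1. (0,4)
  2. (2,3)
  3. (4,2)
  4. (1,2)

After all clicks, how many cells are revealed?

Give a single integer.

Click 1 (0,4) count=0: revealed 4 new [(0,3) (0,4) (1,3) (1,4)] -> total=4
Click 2 (2,3) count=3: revealed 1 new [(2,3)] -> total=5
Click 3 (4,2) count=1: revealed 1 new [(4,2)] -> total=6
Click 4 (1,2) count=2: revealed 1 new [(1,2)] -> total=7

Answer: 7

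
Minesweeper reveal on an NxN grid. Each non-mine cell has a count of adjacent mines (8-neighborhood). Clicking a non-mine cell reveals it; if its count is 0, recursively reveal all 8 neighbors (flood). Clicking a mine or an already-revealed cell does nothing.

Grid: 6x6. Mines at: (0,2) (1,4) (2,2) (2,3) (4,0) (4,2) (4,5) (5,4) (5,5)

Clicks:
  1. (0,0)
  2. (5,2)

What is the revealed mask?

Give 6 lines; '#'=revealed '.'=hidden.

Click 1 (0,0) count=0: revealed 8 new [(0,0) (0,1) (1,0) (1,1) (2,0) (2,1) (3,0) (3,1)] -> total=8
Click 2 (5,2) count=1: revealed 1 new [(5,2)] -> total=9

Answer: ##....
##....
##....
##....
......
..#...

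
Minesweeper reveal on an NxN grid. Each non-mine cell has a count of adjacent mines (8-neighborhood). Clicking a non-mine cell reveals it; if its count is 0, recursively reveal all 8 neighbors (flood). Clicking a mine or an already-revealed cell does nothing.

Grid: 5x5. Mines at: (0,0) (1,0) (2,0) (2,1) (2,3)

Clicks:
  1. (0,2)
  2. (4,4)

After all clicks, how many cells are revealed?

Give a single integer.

Answer: 18

Derivation:
Click 1 (0,2) count=0: revealed 8 new [(0,1) (0,2) (0,3) (0,4) (1,1) (1,2) (1,3) (1,4)] -> total=8
Click 2 (4,4) count=0: revealed 10 new [(3,0) (3,1) (3,2) (3,3) (3,4) (4,0) (4,1) (4,2) (4,3) (4,4)] -> total=18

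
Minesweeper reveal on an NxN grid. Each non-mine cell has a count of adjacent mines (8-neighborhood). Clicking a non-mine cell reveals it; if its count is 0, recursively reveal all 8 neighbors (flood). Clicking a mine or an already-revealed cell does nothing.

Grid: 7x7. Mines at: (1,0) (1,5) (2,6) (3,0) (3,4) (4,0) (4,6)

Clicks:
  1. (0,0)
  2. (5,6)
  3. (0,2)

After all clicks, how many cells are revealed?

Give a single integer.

Answer: 35

Derivation:
Click 1 (0,0) count=1: revealed 1 new [(0,0)] -> total=1
Click 2 (5,6) count=1: revealed 1 new [(5,6)] -> total=2
Click 3 (0,2) count=0: revealed 33 new [(0,1) (0,2) (0,3) (0,4) (1,1) (1,2) (1,3) (1,4) (2,1) (2,2) (2,3) (2,4) (3,1) (3,2) (3,3) (4,1) (4,2) (4,3) (4,4) (4,5) (5,0) (5,1) (5,2) (5,3) (5,4) (5,5) (6,0) (6,1) (6,2) (6,3) (6,4) (6,5) (6,6)] -> total=35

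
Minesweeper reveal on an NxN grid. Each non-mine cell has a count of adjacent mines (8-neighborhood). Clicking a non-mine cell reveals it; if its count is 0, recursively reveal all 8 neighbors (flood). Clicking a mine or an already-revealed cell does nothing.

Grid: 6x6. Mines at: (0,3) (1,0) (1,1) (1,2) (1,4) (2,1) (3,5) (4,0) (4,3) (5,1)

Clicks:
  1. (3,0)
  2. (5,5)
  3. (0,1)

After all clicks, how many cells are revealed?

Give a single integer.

Answer: 6

Derivation:
Click 1 (3,0) count=2: revealed 1 new [(3,0)] -> total=1
Click 2 (5,5) count=0: revealed 4 new [(4,4) (4,5) (5,4) (5,5)] -> total=5
Click 3 (0,1) count=3: revealed 1 new [(0,1)] -> total=6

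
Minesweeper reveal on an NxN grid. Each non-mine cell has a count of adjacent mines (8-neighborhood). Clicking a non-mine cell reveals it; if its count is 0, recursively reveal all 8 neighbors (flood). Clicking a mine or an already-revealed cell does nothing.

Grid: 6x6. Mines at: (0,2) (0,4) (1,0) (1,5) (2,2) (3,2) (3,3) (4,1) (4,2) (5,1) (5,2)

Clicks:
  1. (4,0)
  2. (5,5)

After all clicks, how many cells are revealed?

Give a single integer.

Answer: 11

Derivation:
Click 1 (4,0) count=2: revealed 1 new [(4,0)] -> total=1
Click 2 (5,5) count=0: revealed 10 new [(2,4) (2,5) (3,4) (3,5) (4,3) (4,4) (4,5) (5,3) (5,4) (5,5)] -> total=11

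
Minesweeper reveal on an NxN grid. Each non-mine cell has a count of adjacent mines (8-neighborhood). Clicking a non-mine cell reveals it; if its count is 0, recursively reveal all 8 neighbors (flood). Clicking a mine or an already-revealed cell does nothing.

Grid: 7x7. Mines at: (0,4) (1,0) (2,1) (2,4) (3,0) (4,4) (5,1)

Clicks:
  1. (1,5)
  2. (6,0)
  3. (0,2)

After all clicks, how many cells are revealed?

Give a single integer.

Answer: 8

Derivation:
Click 1 (1,5) count=2: revealed 1 new [(1,5)] -> total=1
Click 2 (6,0) count=1: revealed 1 new [(6,0)] -> total=2
Click 3 (0,2) count=0: revealed 6 new [(0,1) (0,2) (0,3) (1,1) (1,2) (1,3)] -> total=8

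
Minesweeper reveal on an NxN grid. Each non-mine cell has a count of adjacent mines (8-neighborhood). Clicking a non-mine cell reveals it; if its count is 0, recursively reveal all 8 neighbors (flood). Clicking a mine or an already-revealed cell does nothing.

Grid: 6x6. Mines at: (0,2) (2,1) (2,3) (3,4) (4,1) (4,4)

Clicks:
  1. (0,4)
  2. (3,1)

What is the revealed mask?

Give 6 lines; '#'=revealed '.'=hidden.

Click 1 (0,4) count=0: revealed 8 new [(0,3) (0,4) (0,5) (1,3) (1,4) (1,5) (2,4) (2,5)] -> total=8
Click 2 (3,1) count=2: revealed 1 new [(3,1)] -> total=9

Answer: ...###
...###
....##
.#....
......
......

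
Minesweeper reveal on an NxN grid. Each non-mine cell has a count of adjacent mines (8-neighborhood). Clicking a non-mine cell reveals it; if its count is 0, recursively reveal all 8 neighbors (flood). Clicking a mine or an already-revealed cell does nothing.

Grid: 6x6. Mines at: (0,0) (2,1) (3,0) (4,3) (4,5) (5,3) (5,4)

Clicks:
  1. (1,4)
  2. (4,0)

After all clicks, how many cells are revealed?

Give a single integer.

Click 1 (1,4) count=0: revealed 18 new [(0,1) (0,2) (0,3) (0,4) (0,5) (1,1) (1,2) (1,3) (1,4) (1,5) (2,2) (2,3) (2,4) (2,5) (3,2) (3,3) (3,4) (3,5)] -> total=18
Click 2 (4,0) count=1: revealed 1 new [(4,0)] -> total=19

Answer: 19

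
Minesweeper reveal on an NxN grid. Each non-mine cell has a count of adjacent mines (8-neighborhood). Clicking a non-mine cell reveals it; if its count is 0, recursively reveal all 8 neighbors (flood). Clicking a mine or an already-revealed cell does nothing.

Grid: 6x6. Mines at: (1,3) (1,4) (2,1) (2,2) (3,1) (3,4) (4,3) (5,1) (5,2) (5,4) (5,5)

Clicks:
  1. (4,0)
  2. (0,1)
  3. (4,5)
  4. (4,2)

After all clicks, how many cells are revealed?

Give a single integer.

Answer: 9

Derivation:
Click 1 (4,0) count=2: revealed 1 new [(4,0)] -> total=1
Click 2 (0,1) count=0: revealed 6 new [(0,0) (0,1) (0,2) (1,0) (1,1) (1,2)] -> total=7
Click 3 (4,5) count=3: revealed 1 new [(4,5)] -> total=8
Click 4 (4,2) count=4: revealed 1 new [(4,2)] -> total=9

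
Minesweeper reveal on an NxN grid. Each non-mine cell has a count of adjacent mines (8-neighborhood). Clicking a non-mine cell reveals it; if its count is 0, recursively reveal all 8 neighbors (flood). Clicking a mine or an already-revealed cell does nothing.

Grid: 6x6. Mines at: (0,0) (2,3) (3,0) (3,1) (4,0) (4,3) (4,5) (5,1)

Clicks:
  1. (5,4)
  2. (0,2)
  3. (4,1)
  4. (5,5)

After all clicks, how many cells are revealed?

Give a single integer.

Answer: 17

Derivation:
Click 1 (5,4) count=2: revealed 1 new [(5,4)] -> total=1
Click 2 (0,2) count=0: revealed 14 new [(0,1) (0,2) (0,3) (0,4) (0,5) (1,1) (1,2) (1,3) (1,4) (1,5) (2,4) (2,5) (3,4) (3,5)] -> total=15
Click 3 (4,1) count=4: revealed 1 new [(4,1)] -> total=16
Click 4 (5,5) count=1: revealed 1 new [(5,5)] -> total=17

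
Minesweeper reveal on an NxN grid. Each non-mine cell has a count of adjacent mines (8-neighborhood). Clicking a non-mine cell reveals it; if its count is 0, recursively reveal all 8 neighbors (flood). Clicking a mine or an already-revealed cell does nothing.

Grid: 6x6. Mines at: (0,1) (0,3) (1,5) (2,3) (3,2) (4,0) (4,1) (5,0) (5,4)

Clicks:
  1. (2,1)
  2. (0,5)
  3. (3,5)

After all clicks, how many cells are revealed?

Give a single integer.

Click 1 (2,1) count=1: revealed 1 new [(2,1)] -> total=1
Click 2 (0,5) count=1: revealed 1 new [(0,5)] -> total=2
Click 3 (3,5) count=0: revealed 6 new [(2,4) (2,5) (3,4) (3,5) (4,4) (4,5)] -> total=8

Answer: 8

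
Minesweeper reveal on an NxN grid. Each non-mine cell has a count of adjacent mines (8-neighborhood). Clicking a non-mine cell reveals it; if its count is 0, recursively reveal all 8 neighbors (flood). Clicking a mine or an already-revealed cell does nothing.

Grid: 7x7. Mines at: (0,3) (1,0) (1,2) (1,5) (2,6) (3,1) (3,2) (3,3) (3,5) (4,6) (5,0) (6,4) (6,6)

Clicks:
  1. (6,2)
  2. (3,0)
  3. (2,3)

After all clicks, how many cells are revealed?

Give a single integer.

Click 1 (6,2) count=0: revealed 9 new [(4,1) (4,2) (4,3) (5,1) (5,2) (5,3) (6,1) (6,2) (6,3)] -> total=9
Click 2 (3,0) count=1: revealed 1 new [(3,0)] -> total=10
Click 3 (2,3) count=3: revealed 1 new [(2,3)] -> total=11

Answer: 11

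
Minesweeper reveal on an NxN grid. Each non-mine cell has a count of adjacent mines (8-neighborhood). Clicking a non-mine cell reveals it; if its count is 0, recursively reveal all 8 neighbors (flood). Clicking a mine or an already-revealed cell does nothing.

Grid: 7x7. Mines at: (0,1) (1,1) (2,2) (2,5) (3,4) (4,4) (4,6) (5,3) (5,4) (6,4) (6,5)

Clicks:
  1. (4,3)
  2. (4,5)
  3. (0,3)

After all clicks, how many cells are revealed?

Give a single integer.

Answer: 12

Derivation:
Click 1 (4,3) count=4: revealed 1 new [(4,3)] -> total=1
Click 2 (4,5) count=4: revealed 1 new [(4,5)] -> total=2
Click 3 (0,3) count=0: revealed 10 new [(0,2) (0,3) (0,4) (0,5) (0,6) (1,2) (1,3) (1,4) (1,5) (1,6)] -> total=12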